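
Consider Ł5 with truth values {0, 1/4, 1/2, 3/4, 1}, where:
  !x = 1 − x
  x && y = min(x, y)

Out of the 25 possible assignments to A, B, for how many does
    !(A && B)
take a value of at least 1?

9

value 1: 9 assignments (counts)
value 3/4: 7 assignments
value 1/2: 5 assignments
value 1/4: 3 assignments
value 0: 1 assignment
So 9 of the 25 assignments meet the threshold.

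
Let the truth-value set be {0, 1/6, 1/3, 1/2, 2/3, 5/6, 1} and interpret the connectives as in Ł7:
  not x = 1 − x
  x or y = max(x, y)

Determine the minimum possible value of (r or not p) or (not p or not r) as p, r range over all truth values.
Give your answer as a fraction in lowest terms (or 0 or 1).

1/2

Take p = 1/2, r = 1/2:
not p = not 1/2 = 1/2
r or not p = 1/2 or 1/2 = 1/2
not p = not 1/2 = 1/2
not r = not 1/2 = 1/2
not p or not r = 1/2 or 1/2 = 1/2
(r or not p) or (not p or not r) = 1/2 or 1/2 = 1/2
No assignment yields a value below 1/2, so this is the minimum.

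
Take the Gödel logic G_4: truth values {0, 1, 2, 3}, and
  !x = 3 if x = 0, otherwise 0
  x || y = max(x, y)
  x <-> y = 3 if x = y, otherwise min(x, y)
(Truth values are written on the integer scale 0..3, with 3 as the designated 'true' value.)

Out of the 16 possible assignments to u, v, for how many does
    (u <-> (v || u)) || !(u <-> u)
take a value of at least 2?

u = 0, v = 0 ↦ 3  ≥
u = 0, v = 1 ↦ 0  <
u = 0, v = 2 ↦ 0  <
u = 0, v = 3 ↦ 0  <
u = 1, v = 0 ↦ 3  ≥
u = 1, v = 1 ↦ 3  ≥
u = 1, v = 2 ↦ 1  <
u = 1, v = 3 ↦ 1  <
u = 2, v = 0 ↦ 3  ≥
u = 2, v = 1 ↦ 3  ≥
u = 2, v = 2 ↦ 3  ≥
u = 2, v = 3 ↦ 2  ≥
u = 3, v = 0 ↦ 3  ≥
u = 3, v = 1 ↦ 3  ≥
u = 3, v = 2 ↦ 3  ≥
u = 3, v = 3 ↦ 3  ≥
So 11 of the 16 assignments meet the threshold.

11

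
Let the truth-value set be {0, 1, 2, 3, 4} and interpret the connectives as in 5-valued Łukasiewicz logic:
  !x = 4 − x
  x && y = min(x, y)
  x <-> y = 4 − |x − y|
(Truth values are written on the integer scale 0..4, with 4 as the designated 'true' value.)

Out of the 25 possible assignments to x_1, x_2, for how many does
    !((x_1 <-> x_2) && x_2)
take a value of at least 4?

6

value 4: 6 assignments (counts)
value 3: 7 assignments
value 2: 7 assignments
value 1: 4 assignments
value 0: 1 assignment
So 6 of the 25 assignments meet the threshold.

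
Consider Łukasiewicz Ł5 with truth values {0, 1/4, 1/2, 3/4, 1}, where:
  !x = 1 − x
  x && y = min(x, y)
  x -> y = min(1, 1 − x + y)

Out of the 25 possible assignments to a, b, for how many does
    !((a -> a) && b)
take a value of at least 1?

5

value 1: 5 assignments (counts)
value 3/4: 5 assignments
value 1/2: 5 assignments
value 1/4: 5 assignments
value 0: 5 assignments
So 5 of the 25 assignments meet the threshold.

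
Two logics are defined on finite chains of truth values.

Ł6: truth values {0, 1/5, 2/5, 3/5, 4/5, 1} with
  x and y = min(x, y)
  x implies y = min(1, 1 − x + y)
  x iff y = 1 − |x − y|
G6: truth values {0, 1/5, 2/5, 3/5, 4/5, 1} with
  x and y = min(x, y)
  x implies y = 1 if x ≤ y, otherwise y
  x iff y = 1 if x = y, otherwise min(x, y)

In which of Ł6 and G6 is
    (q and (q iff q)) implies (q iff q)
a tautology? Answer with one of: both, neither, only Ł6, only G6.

both

In Ł6: every assignment gives 1 — tautology.
In G6: every assignment gives 1 — tautology.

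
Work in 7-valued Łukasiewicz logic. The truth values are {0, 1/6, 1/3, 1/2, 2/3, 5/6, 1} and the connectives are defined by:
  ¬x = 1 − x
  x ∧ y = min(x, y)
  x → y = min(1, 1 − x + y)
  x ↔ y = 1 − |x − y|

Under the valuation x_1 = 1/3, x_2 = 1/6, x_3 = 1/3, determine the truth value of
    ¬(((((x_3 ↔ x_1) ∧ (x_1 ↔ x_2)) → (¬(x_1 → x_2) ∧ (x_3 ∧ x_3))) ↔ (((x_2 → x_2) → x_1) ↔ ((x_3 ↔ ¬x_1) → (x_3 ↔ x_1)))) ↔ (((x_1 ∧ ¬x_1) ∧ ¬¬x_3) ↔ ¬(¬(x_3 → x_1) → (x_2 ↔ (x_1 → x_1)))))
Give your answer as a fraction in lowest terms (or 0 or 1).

1/3

x_3 ↔ x_1 = 1/3 ↔ 1/3 = 1
x_1 ↔ x_2 = 1/3 ↔ 1/6 = 5/6
(x_3 ↔ x_1) ∧ (x_1 ↔ x_2) = 1 ∧ 5/6 = 5/6
x_1 → x_2 = 1/3 → 1/6 = 5/6
¬(x_1 → x_2) = ¬5/6 = 1/6
x_3 ∧ x_3 = 1/3 ∧ 1/3 = 1/3
¬(x_1 → x_2) ∧ (x_3 ∧ x_3) = 1/6 ∧ 1/3 = 1/6
((x_3 ↔ x_1) ∧ (x_1 ↔ x_2)) → (¬(x_1 → x_2) ∧ (x_3 ∧ x_3)) = 5/6 → 1/6 = 1/3
x_2 → x_2 = 1/6 → 1/6 = 1
(x_2 → x_2) → x_1 = 1 → 1/3 = 1/3
¬x_1 = ¬1/3 = 2/3
x_3 ↔ ¬x_1 = 1/3 ↔ 2/3 = 2/3
x_3 ↔ x_1 = 1/3 ↔ 1/3 = 1
(x_3 ↔ ¬x_1) → (x_3 ↔ x_1) = 2/3 → 1 = 1
((x_2 → x_2) → x_1) ↔ ((x_3 ↔ ¬x_1) → (x_3 ↔ x_1)) = 1/3 ↔ 1 = 1/3
(((x_3 ↔ x_1) ∧ (x_1 ↔ x_2)) → (¬(x_1 → x_2) ∧ (x_3 ∧ x_3))) ↔ (((x_2 → x_2) → x_1) ↔ ((x_3 ↔ ¬x_1) → (x_3 ↔ x_1))) = 1/3 ↔ 1/3 = 1
¬x_1 = ¬1/3 = 2/3
x_1 ∧ ¬x_1 = 1/3 ∧ 2/3 = 1/3
¬x_3 = ¬1/3 = 2/3
¬¬x_3 = ¬2/3 = 1/3
(x_1 ∧ ¬x_1) ∧ ¬¬x_3 = 1/3 ∧ 1/3 = 1/3
x_3 → x_1 = 1/3 → 1/3 = 1
¬(x_3 → x_1) = ¬1 = 0
x_1 → x_1 = 1/3 → 1/3 = 1
x_2 ↔ (x_1 → x_1) = 1/6 ↔ 1 = 1/6
¬(x_3 → x_1) → (x_2 ↔ (x_1 → x_1)) = 0 → 1/6 = 1
¬(¬(x_3 → x_1) → (x_2 ↔ (x_1 → x_1))) = ¬1 = 0
((x_1 ∧ ¬x_1) ∧ ¬¬x_3) ↔ ¬(¬(x_3 → x_1) → (x_2 ↔ (x_1 → x_1))) = 1/3 ↔ 0 = 2/3
((((x_3 ↔ x_1) ∧ (x_1 ↔ x_2)) → (¬(x_1 → x_2) ∧ (x_3 ∧ x_3))) ↔ (((x_2 → x_2) → x_1) ↔ ((x_3 ↔ ¬x_1) → (x_3 ↔ x_1)))) ↔ (((x_1 ∧ ¬x_1) ∧ ¬¬x_3) ↔ ¬(¬(x_3 → x_1) → (x_2 ↔ (x_1 → x_1)))) = 1 ↔ 2/3 = 2/3
¬(((((x_3 ↔ x_1) ∧ (x_1 ↔ x_2)) → (¬(x_1 → x_2) ∧ (x_3 ∧ x_3))) ↔ (((x_2 → x_2) → x_1) ↔ ((x_3 ↔ ¬x_1) → (x_3 ↔ x_1)))) ↔ (((x_1 ∧ ¬x_1) ∧ ¬¬x_3) ↔ ¬(¬(x_3 → x_1) → (x_2 ↔ (x_1 → x_1))))) = ¬2/3 = 1/3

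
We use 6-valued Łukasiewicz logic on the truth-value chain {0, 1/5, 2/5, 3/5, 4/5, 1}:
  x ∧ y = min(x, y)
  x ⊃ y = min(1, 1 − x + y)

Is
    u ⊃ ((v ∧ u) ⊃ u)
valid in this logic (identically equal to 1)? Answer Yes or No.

Yes

At u = 1/5, v = 2/5, for instance:
v ∧ u = 2/5 ∧ 1/5 = 1/5
(v ∧ u) ⊃ u = 1/5 ⊃ 1/5 = 1
u ⊃ ((v ∧ u) ⊃ u) = 1/5 ⊃ 1 = 1
and checking the remaining 35 assignments likewise gives ≥ 1 in every case.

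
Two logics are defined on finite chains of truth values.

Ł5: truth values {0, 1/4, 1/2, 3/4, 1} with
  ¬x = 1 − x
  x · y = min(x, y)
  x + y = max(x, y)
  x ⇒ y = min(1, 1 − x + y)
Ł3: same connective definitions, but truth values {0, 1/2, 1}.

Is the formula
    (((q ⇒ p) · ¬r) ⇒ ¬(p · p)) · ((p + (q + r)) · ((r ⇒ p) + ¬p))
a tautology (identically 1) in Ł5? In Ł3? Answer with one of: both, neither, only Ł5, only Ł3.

In Ł5: at p = 0, q = 0, r = 0 the value is 0 — not a tautology.
In Ł3: at p = 0, q = 0, r = 0 the value is 0 — not a tautology.

neither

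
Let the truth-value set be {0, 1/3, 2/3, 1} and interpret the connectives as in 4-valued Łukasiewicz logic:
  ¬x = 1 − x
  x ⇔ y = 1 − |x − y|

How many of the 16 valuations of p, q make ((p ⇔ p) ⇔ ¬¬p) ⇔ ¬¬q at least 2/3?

p = 0, q = 0 ↦ 1  ≥
p = 0, q = 1/3 ↦ 2/3  ≥
p = 0, q = 2/3 ↦ 1/3  <
p = 0, q = 1 ↦ 0  <
p = 1/3, q = 0 ↦ 2/3  ≥
p = 1/3, q = 1/3 ↦ 1  ≥
p = 1/3, q = 2/3 ↦ 2/3  ≥
p = 1/3, q = 1 ↦ 1/3  <
p = 2/3, q = 0 ↦ 1/3  <
p = 2/3, q = 1/3 ↦ 2/3  ≥
p = 2/3, q = 2/3 ↦ 1  ≥
p = 2/3, q = 1 ↦ 2/3  ≥
p = 1, q = 0 ↦ 0  <
p = 1, q = 1/3 ↦ 1/3  <
p = 1, q = 2/3 ↦ 2/3  ≥
p = 1, q = 1 ↦ 1  ≥
So 10 of the 16 assignments meet the threshold.

10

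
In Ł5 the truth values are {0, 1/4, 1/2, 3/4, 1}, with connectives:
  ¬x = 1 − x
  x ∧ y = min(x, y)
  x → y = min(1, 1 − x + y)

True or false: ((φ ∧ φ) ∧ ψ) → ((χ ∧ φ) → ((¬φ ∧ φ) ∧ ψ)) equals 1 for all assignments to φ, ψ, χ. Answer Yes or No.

No

Counterexample: take φ = 3/4, ψ = 3/4, χ = 3/4.
φ ∧ φ = 3/4 ∧ 3/4 = 3/4
(φ ∧ φ) ∧ ψ = 3/4 ∧ 3/4 = 3/4
χ ∧ φ = 3/4 ∧ 3/4 = 3/4
¬φ = ¬3/4 = 1/4
¬φ ∧ φ = 1/4 ∧ 3/4 = 1/4
(¬φ ∧ φ) ∧ ψ = 1/4 ∧ 3/4 = 1/4
(χ ∧ φ) → ((¬φ ∧ φ) ∧ ψ) = 3/4 → 1/4 = 1/2
((φ ∧ φ) ∧ ψ) → ((χ ∧ φ) → ((¬φ ∧ φ) ∧ ψ)) = 3/4 → 1/2 = 3/4
This gives 3/4 ≠ 1.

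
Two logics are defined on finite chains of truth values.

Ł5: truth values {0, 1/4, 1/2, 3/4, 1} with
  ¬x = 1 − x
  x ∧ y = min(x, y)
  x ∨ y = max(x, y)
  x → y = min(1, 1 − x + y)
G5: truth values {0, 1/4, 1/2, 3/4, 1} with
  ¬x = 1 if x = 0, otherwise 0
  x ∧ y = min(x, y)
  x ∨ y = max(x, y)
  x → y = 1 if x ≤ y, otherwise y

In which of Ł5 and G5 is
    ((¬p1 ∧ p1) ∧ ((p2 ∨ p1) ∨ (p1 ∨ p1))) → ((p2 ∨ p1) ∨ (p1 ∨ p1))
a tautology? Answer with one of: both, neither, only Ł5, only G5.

In Ł5: every assignment gives 1 — tautology.
In G5: every assignment gives 1 — tautology.

both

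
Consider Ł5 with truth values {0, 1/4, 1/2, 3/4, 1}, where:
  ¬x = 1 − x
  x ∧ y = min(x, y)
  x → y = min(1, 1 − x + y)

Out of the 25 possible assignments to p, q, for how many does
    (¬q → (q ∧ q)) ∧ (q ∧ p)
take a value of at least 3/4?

value 1: 1 assignment (counts)
value 3/4: 3 assignments (counts)
value 1/2: 5 assignments
value 1/4: 7 assignments
value 0: 9 assignments
So 4 of the 25 assignments meet the threshold.

4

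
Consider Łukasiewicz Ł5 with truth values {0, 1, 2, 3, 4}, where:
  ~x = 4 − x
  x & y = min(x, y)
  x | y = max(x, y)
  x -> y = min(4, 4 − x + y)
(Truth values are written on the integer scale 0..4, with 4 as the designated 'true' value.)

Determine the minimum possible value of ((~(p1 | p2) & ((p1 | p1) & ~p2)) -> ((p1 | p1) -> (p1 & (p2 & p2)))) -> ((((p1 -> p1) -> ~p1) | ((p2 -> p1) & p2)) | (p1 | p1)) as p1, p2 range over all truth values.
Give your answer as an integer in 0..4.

2

Take p1 = 2, p2 = 0:
p1 | p2 = 2 | 0 = 2
~(p1 | p2) = ~2 = 2
p1 | p1 = 2 | 2 = 2
~p2 = ~0 = 4
(p1 | p1) & ~p2 = 2 & 4 = 2
~(p1 | p2) & ((p1 | p1) & ~p2) = 2 & 2 = 2
p1 | p1 = 2 | 2 = 2
p2 & p2 = 0 & 0 = 0
p1 & (p2 & p2) = 2 & 0 = 0
(p1 | p1) -> (p1 & (p2 & p2)) = 2 -> 0 = 2
(~(p1 | p2) & ((p1 | p1) & ~p2)) -> ((p1 | p1) -> (p1 & (p2 & p2))) = 2 -> 2 = 4
p1 -> p1 = 2 -> 2 = 4
~p1 = ~2 = 2
(p1 -> p1) -> ~p1 = 4 -> 2 = 2
p2 -> p1 = 0 -> 2 = 4
(p2 -> p1) & p2 = 4 & 0 = 0
((p1 -> p1) -> ~p1) | ((p2 -> p1) & p2) = 2 | 0 = 2
p1 | p1 = 2 | 2 = 2
(((p1 -> p1) -> ~p1) | ((p2 -> p1) & p2)) | (p1 | p1) = 2 | 2 = 2
((~(p1 | p2) & ((p1 | p1) & ~p2)) -> ((p1 | p1) -> (p1 & (p2 & p2)))) -> ((((p1 -> p1) -> ~p1) | ((p2 -> p1) & p2)) | (p1 | p1)) = 4 -> 2 = 2
No assignment yields a value below 2, so this is the minimum.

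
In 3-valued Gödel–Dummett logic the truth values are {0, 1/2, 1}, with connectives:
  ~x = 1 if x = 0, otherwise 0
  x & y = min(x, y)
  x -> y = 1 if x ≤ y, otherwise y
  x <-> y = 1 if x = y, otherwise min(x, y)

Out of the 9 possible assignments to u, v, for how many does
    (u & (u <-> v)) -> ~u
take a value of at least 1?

u = 0, v = 0 ↦ 1  ≥
u = 0, v = 1/2 ↦ 1  ≥
u = 0, v = 1 ↦ 1  ≥
u = 1/2, v = 0 ↦ 1  ≥
u = 1/2, v = 1/2 ↦ 0  <
u = 1/2, v = 1 ↦ 0  <
u = 1, v = 0 ↦ 1  ≥
u = 1, v = 1/2 ↦ 0  <
u = 1, v = 1 ↦ 0  <
So 5 of the 9 assignments meet the threshold.

5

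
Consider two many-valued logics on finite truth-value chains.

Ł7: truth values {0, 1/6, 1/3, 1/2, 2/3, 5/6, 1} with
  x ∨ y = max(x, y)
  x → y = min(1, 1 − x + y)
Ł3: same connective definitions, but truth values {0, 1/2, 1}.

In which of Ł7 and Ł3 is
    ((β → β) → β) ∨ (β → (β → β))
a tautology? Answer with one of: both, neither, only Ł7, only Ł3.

both

In Ł7: every assignment gives 1 — tautology.
In Ł3: every assignment gives 1 — tautology.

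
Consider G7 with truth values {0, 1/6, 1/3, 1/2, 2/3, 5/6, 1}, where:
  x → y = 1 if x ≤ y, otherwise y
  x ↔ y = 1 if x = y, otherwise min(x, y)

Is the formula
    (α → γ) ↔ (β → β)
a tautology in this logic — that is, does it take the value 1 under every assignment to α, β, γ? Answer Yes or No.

No

Counterexample: take α = 1/6, β = 0, γ = 0.
α → γ = 1/6 → 0 = 0
β → β = 0 → 0 = 1
(α → γ) ↔ (β → β) = 0 ↔ 1 = 0
This gives 0 ≠ 1.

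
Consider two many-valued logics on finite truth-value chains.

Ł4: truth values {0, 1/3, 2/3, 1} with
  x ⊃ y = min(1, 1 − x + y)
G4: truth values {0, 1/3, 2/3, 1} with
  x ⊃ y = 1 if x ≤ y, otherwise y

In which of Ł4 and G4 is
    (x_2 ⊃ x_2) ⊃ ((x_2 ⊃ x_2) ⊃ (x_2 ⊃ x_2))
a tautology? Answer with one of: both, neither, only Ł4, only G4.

both

In Ł4: every assignment gives 1 — tautology.
In G4: every assignment gives 1 — tautology.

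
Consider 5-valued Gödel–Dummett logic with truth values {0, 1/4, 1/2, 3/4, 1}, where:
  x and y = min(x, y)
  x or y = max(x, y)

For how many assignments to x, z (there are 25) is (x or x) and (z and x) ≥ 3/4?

value 1: 1 assignment (counts)
value 3/4: 3 assignments (counts)
value 1/2: 5 assignments
value 1/4: 7 assignments
value 0: 9 assignments
So 4 of the 25 assignments meet the threshold.

4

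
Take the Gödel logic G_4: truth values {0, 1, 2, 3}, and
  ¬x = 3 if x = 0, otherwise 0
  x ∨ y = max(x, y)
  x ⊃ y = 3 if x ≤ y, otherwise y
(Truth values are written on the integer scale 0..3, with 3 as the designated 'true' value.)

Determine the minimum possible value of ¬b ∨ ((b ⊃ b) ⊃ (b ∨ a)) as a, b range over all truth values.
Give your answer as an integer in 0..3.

1

Take a = 0, b = 1:
¬b = ¬1 = 0
b ⊃ b = 1 ⊃ 1 = 3
b ∨ a = 1 ∨ 0 = 1
(b ⊃ b) ⊃ (b ∨ a) = 3 ⊃ 1 = 1
¬b ∨ ((b ⊃ b) ⊃ (b ∨ a)) = 0 ∨ 1 = 1
No assignment yields a value below 1, so this is the minimum.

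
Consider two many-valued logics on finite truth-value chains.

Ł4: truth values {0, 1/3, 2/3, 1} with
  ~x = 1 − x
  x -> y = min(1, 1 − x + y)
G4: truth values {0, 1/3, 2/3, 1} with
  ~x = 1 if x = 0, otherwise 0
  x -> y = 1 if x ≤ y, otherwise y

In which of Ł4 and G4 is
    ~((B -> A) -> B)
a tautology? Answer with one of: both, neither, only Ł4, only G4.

In Ł4: at A = 0, B = 1/3 the value is 1/3 — not a tautology.
In G4: at A = 0, B = 1/3 the value is 0 — not a tautology.

neither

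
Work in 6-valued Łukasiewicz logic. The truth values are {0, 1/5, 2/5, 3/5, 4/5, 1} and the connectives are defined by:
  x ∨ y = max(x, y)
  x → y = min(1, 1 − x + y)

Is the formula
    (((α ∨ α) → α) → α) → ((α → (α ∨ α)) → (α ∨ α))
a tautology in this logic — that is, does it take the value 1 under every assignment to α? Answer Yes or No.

Yes

α = 0 ↦ 1
α = 1/5 ↦ 1
α = 2/5 ↦ 1
α = 3/5 ↦ 1
α = 4/5 ↦ 1
α = 1 ↦ 1
Every assignment gives a value ≥ 1.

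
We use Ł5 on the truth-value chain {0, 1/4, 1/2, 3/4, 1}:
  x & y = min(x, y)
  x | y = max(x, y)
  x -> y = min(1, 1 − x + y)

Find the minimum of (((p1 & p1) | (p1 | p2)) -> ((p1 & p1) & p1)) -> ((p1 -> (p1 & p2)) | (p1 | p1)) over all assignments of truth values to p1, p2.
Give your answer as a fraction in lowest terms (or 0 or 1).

Take p1 = 1/2, p2 = 0:
p1 & p1 = 1/2 & 1/2 = 1/2
p1 | p2 = 1/2 | 0 = 1/2
(p1 & p1) | (p1 | p2) = 1/2 | 1/2 = 1/2
p1 & p1 = 1/2 & 1/2 = 1/2
(p1 & p1) & p1 = 1/2 & 1/2 = 1/2
((p1 & p1) | (p1 | p2)) -> ((p1 & p1) & p1) = 1/2 -> 1/2 = 1
p1 & p2 = 1/2 & 0 = 0
p1 -> (p1 & p2) = 1/2 -> 0 = 1/2
p1 | p1 = 1/2 | 1/2 = 1/2
(p1 -> (p1 & p2)) | (p1 | p1) = 1/2 | 1/2 = 1/2
(((p1 & p1) | (p1 | p2)) -> ((p1 & p1) & p1)) -> ((p1 -> (p1 & p2)) | (p1 | p1)) = 1 -> 1/2 = 1/2
No assignment yields a value below 1/2, so this is the minimum.

1/2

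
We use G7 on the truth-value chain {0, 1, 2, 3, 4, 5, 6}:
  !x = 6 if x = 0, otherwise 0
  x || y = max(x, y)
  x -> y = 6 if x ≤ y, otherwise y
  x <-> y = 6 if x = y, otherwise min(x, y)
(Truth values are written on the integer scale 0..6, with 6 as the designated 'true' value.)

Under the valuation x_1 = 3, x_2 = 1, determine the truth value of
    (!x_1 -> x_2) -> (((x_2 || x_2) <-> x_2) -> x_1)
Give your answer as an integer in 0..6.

!x_1 = !3 = 0
!x_1 -> x_2 = 0 -> 1 = 6
x_2 || x_2 = 1 || 1 = 1
(x_2 || x_2) <-> x_2 = 1 <-> 1 = 6
((x_2 || x_2) <-> x_2) -> x_1 = 6 -> 3 = 3
(!x_1 -> x_2) -> (((x_2 || x_2) <-> x_2) -> x_1) = 6 -> 3 = 3

3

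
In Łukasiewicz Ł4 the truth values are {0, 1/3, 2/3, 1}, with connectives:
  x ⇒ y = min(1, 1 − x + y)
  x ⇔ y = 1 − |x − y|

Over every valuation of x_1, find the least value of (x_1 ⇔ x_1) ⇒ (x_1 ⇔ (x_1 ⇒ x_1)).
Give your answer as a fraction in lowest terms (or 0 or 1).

0

Take x_1 = 0:
x_1 ⇔ x_1 = 0 ⇔ 0 = 1
x_1 ⇒ x_1 = 0 ⇒ 0 = 1
x_1 ⇔ (x_1 ⇒ x_1) = 0 ⇔ 1 = 0
(x_1 ⇔ x_1) ⇒ (x_1 ⇔ (x_1 ⇒ x_1)) = 1 ⇒ 0 = 0
No assignment yields a value below 0, so this is the minimum.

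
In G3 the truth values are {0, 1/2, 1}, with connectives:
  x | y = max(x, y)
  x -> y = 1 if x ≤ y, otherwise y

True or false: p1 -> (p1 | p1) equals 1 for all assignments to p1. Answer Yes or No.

p1 = 0 ↦ 1
p1 = 1/2 ↦ 1
p1 = 1 ↦ 1
Every assignment gives a value ≥ 1.

Yes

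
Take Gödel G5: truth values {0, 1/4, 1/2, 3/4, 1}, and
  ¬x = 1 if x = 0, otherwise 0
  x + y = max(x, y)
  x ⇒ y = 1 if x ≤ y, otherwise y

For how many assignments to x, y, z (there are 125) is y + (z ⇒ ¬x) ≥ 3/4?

77

value 1: 61 assignments (counts)
value 3/4: 16 assignments (counts)
value 1/2: 16 assignments
value 1/4: 16 assignments
value 0: 16 assignments
So 77 of the 125 assignments meet the threshold.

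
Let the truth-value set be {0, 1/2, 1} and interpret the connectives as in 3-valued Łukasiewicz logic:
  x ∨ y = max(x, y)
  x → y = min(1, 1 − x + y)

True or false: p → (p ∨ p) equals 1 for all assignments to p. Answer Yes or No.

Yes

p = 0 ↦ 1
p = 1/2 ↦ 1
p = 1 ↦ 1
Every assignment gives a value ≥ 1.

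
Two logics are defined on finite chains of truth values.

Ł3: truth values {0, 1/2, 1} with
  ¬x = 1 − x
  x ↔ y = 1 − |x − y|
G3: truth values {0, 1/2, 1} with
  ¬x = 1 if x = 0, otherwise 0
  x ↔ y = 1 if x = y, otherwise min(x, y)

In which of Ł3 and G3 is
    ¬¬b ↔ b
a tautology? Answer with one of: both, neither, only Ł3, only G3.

In Ł3: every assignment gives 1 — tautology.
In G3: at b = 1/2 the value is 1/2 — not a tautology.

only Ł3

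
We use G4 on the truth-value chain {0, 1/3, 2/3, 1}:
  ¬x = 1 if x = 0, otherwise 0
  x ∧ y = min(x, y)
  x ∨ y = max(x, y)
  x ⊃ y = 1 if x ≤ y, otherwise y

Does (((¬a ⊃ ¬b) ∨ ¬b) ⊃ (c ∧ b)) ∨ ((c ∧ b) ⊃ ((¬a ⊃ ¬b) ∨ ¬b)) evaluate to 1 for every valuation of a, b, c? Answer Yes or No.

At a = 0, b = 2/3, c = 2/3, for instance:
¬a = ¬0 = 1
¬b = ¬2/3 = 0
¬a ⊃ ¬b = 1 ⊃ 0 = 0
¬b = ¬2/3 = 0
(¬a ⊃ ¬b) ∨ ¬b = 0 ∨ 0 = 0
c ∧ b = 2/3 ∧ 2/3 = 2/3
((¬a ⊃ ¬b) ∨ ¬b) ⊃ (c ∧ b) = 0 ⊃ 2/3 = 1
(c ∧ b) ⊃ ((¬a ⊃ ¬b) ∨ ¬b) = 2/3 ⊃ 0 = 0
(((¬a ⊃ ¬b) ∨ ¬b) ⊃ (c ∧ b)) ∨ ((c ∧ b) ⊃ ((¬a ⊃ ¬b) ∨ ¬b)) = 1 ∨ 0 = 1
and checking the remaining 63 assignments likewise gives ≥ 1 in every case.

Yes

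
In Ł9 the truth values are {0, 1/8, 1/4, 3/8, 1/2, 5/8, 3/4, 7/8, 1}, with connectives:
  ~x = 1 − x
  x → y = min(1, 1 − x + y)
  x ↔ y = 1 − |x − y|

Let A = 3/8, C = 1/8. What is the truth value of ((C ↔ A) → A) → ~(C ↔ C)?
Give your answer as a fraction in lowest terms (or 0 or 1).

3/8

C ↔ A = 1/8 ↔ 3/8 = 3/4
(C ↔ A) → A = 3/4 → 3/8 = 5/8
C ↔ C = 1/8 ↔ 1/8 = 1
~(C ↔ C) = ~1 = 0
((C ↔ A) → A) → ~(C ↔ C) = 5/8 → 0 = 3/8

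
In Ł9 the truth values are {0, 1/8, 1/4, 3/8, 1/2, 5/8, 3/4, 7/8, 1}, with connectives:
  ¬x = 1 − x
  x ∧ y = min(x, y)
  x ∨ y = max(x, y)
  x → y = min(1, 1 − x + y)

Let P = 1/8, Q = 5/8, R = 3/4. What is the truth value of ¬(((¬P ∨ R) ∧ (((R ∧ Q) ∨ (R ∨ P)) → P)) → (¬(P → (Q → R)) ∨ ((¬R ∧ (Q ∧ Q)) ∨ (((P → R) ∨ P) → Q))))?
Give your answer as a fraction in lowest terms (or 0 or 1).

¬P = ¬1/8 = 7/8
¬P ∨ R = 7/8 ∨ 3/4 = 7/8
R ∧ Q = 3/4 ∧ 5/8 = 5/8
R ∨ P = 3/4 ∨ 1/8 = 3/4
(R ∧ Q) ∨ (R ∨ P) = 5/8 ∨ 3/4 = 3/4
((R ∧ Q) ∨ (R ∨ P)) → P = 3/4 → 1/8 = 3/8
(¬P ∨ R) ∧ (((R ∧ Q) ∨ (R ∨ P)) → P) = 7/8 ∧ 3/8 = 3/8
Q → R = 5/8 → 3/4 = 1
P → (Q → R) = 1/8 → 1 = 1
¬(P → (Q → R)) = ¬1 = 0
¬R = ¬3/4 = 1/4
Q ∧ Q = 5/8 ∧ 5/8 = 5/8
¬R ∧ (Q ∧ Q) = 1/4 ∧ 5/8 = 1/4
P → R = 1/8 → 3/4 = 1
(P → R) ∨ P = 1 ∨ 1/8 = 1
((P → R) ∨ P) → Q = 1 → 5/8 = 5/8
(¬R ∧ (Q ∧ Q)) ∨ (((P → R) ∨ P) → Q) = 1/4 ∨ 5/8 = 5/8
¬(P → (Q → R)) ∨ ((¬R ∧ (Q ∧ Q)) ∨ (((P → R) ∨ P) → Q)) = 0 ∨ 5/8 = 5/8
((¬P ∨ R) ∧ (((R ∧ Q) ∨ (R ∨ P)) → P)) → (¬(P → (Q → R)) ∨ ((¬R ∧ (Q ∧ Q)) ∨ (((P → R) ∨ P) → Q))) = 3/8 → 5/8 = 1
¬(((¬P ∨ R) ∧ (((R ∧ Q) ∨ (R ∨ P)) → P)) → (¬(P → (Q → R)) ∨ ((¬R ∧ (Q ∧ Q)) ∨ (((P → R) ∨ P) → Q)))) = ¬1 = 0

0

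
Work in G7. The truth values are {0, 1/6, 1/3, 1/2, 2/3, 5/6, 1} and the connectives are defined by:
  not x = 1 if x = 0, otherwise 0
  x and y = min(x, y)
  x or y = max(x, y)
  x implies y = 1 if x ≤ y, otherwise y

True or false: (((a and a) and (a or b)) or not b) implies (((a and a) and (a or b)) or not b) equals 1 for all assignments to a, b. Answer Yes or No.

Yes

At a = 1/3, b = 0, for instance:
a and a = 1/3 and 1/3 = 1/3
a or b = 1/3 or 0 = 1/3
(a and a) and (a or b) = 1/3 and 1/3 = 1/3
not b = not 0 = 1
((a and a) and (a or b)) or not b = 1/3 or 1 = 1
(((a and a) and (a or b)) or not b) implies (((a and a) and (a or b)) or not b) = 1 implies 1 = 1
and checking the remaining 48 assignments likewise gives ≥ 1 in every case.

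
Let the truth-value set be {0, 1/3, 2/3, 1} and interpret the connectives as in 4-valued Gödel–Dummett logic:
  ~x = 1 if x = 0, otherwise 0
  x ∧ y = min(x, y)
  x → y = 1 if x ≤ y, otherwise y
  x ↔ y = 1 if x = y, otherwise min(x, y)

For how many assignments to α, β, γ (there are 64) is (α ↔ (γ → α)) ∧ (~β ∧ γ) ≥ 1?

value 1: 4 assignments (counts)
value 2/3: 4 assignments
value 1/3: 4 assignments
value 0: 52 assignments
So 4 of the 64 assignments meet the threshold.

4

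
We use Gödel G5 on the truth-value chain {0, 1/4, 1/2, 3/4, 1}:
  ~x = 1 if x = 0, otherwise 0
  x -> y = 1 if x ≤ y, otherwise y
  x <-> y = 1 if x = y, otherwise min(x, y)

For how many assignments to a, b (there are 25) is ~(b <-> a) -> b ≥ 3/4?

19

value 1: 18 assignments (counts)
value 3/4: 1 assignment (counts)
value 1/2: 1 assignment
value 1/4: 1 assignment
value 0: 4 assignments
So 19 of the 25 assignments meet the threshold.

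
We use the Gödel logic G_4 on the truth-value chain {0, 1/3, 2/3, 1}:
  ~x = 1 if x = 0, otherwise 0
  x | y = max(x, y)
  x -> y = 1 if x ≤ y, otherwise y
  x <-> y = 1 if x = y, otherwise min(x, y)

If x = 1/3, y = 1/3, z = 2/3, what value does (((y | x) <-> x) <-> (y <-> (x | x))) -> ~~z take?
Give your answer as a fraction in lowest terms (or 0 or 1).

1

y | x = 1/3 | 1/3 = 1/3
(y | x) <-> x = 1/3 <-> 1/3 = 1
x | x = 1/3 | 1/3 = 1/3
y <-> (x | x) = 1/3 <-> 1/3 = 1
((y | x) <-> x) <-> (y <-> (x | x)) = 1 <-> 1 = 1
~z = ~2/3 = 0
~~z = ~0 = 1
(((y | x) <-> x) <-> (y <-> (x | x))) -> ~~z = 1 -> 1 = 1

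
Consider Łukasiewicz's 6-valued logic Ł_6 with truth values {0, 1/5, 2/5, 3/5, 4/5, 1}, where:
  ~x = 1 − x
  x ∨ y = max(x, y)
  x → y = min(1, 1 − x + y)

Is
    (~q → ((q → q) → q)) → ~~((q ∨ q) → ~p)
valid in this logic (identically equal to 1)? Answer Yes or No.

No

Counterexample: take p = 1/5, q = 1.
~q = ~1 = 0
q → q = 1 → 1 = 1
(q → q) → q = 1 → 1 = 1
~q → ((q → q) → q) = 0 → 1 = 1
q ∨ q = 1 ∨ 1 = 1
~p = ~1/5 = 4/5
(q ∨ q) → ~p = 1 → 4/5 = 4/5
~((q ∨ q) → ~p) = ~4/5 = 1/5
~~((q ∨ q) → ~p) = ~1/5 = 4/5
(~q → ((q → q) → q)) → ~~((q ∨ q) → ~p) = 1 → 4/5 = 4/5
This gives 4/5 ≠ 1.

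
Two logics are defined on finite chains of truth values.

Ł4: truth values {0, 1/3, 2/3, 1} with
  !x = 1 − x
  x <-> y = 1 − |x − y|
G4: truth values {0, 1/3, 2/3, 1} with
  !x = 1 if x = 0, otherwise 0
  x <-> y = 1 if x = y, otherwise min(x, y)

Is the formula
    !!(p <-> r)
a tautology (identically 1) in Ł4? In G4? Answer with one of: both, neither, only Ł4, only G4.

In Ł4: at p = 0, r = 1/3 the value is 2/3 — not a tautology.
In G4: at p = 0, r = 1/3 the value is 0 — not a tautology.

neither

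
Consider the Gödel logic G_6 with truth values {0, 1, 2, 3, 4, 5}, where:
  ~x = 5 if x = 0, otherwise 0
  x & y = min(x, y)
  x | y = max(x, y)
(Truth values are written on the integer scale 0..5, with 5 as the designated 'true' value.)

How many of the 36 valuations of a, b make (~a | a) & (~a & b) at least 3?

value 5: 1 assignment (counts)
value 4: 1 assignment (counts)
value 3: 1 assignment (counts)
value 2: 1 assignment
value 1: 1 assignment
value 0: 31 assignments
So 3 of the 36 assignments meet the threshold.

3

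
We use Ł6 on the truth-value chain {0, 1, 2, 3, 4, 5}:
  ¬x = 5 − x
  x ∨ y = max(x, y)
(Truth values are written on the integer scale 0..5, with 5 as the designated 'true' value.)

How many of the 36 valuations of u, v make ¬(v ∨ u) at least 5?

1

value 5: 1 assignment (counts)
value 4: 3 assignments
value 3: 5 assignments
value 2: 7 assignments
value 1: 9 assignments
value 0: 11 assignments
So 1 of the 36 assignments meets the threshold.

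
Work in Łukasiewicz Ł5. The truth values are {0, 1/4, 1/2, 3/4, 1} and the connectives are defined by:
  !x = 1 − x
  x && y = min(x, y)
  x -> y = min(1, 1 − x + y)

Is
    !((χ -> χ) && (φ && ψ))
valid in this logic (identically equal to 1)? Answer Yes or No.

Counterexample: take φ = 1/4, ψ = 1/4, χ = 0.
χ -> χ = 0 -> 0 = 1
φ && ψ = 1/4 && 1/4 = 1/4
(χ -> χ) && (φ && ψ) = 1 && 1/4 = 1/4
!((χ -> χ) && (φ && ψ)) = !1/4 = 3/4
This gives 3/4 ≠ 1.

No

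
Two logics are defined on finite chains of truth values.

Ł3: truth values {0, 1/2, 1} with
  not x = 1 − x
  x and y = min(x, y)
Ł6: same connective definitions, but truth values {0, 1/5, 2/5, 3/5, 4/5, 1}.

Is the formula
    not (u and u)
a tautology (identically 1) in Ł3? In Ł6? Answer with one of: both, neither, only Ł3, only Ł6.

neither

In Ł3: at u = 1/2 the value is 1/2 — not a tautology.
In Ł6: at u = 1/5 the value is 4/5 — not a tautology.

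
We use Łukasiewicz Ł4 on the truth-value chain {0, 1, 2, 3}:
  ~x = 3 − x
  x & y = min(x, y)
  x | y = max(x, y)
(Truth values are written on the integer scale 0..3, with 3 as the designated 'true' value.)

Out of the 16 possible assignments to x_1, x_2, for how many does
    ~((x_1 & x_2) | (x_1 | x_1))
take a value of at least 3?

4

x_1 = 0, x_2 = 0 ↦ 3  ≥
x_1 = 0, x_2 = 1 ↦ 3  ≥
x_1 = 0, x_2 = 2 ↦ 3  ≥
x_1 = 0, x_2 = 3 ↦ 3  ≥
x_1 = 1, x_2 = 0 ↦ 2  <
x_1 = 1, x_2 = 1 ↦ 2  <
x_1 = 1, x_2 = 2 ↦ 2  <
x_1 = 1, x_2 = 3 ↦ 2  <
x_1 = 2, x_2 = 0 ↦ 1  <
x_1 = 2, x_2 = 1 ↦ 1  <
x_1 = 2, x_2 = 2 ↦ 1  <
x_1 = 2, x_2 = 3 ↦ 1  <
x_1 = 3, x_2 = 0 ↦ 0  <
x_1 = 3, x_2 = 1 ↦ 0  <
x_1 = 3, x_2 = 2 ↦ 0  <
x_1 = 3, x_2 = 3 ↦ 0  <
So 4 of the 16 assignments meet the threshold.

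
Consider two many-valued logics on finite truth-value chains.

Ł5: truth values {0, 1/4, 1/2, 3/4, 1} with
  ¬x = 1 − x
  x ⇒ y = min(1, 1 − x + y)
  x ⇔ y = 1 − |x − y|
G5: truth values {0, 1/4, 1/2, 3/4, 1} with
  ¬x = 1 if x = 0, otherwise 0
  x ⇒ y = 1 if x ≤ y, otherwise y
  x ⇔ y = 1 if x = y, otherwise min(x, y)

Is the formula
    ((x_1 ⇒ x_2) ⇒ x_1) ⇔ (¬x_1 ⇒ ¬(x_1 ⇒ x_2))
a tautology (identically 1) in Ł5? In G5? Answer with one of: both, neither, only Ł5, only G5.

only Ł5

In Ł5: every assignment gives 1 — tautology.
In G5: at x_1 = 1/4, x_2 = 1/4 the value is 1/4 — not a tautology.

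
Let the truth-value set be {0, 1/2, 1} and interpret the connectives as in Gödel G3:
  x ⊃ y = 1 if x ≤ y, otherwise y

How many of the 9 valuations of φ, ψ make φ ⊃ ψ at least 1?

6

φ = 0, ψ = 0 ↦ 1  ≥
φ = 0, ψ = 1/2 ↦ 1  ≥
φ = 0, ψ = 1 ↦ 1  ≥
φ = 1/2, ψ = 0 ↦ 0  <
φ = 1/2, ψ = 1/2 ↦ 1  ≥
φ = 1/2, ψ = 1 ↦ 1  ≥
φ = 1, ψ = 0 ↦ 0  <
φ = 1, ψ = 1/2 ↦ 1/2  <
φ = 1, ψ = 1 ↦ 1  ≥
So 6 of the 9 assignments meet the threshold.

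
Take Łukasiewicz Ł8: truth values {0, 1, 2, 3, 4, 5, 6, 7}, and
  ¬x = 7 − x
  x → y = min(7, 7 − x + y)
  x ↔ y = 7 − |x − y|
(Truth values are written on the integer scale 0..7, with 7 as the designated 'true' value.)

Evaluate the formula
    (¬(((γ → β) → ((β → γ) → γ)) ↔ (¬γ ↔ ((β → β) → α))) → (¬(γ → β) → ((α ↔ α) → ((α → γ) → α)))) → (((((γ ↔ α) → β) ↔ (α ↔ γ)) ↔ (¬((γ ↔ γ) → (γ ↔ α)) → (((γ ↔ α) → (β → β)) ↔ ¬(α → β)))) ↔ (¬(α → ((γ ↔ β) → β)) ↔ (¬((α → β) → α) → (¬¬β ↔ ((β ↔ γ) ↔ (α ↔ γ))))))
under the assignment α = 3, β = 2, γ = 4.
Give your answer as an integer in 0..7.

γ → β = 4 → 2 = 5
β → γ = 2 → 4 = 7
(β → γ) → γ = 7 → 4 = 4
(γ → β) → ((β → γ) → γ) = 5 → 4 = 6
¬γ = ¬4 = 3
β → β = 2 → 2 = 7
(β → β) → α = 7 → 3 = 3
¬γ ↔ ((β → β) → α) = 3 ↔ 3 = 7
((γ → β) → ((β → γ) → γ)) ↔ (¬γ ↔ ((β → β) → α)) = 6 ↔ 7 = 6
¬(((γ → β) → ((β → γ) → γ)) ↔ (¬γ ↔ ((β → β) → α))) = ¬6 = 1
γ → β = 4 → 2 = 5
¬(γ → β) = ¬5 = 2
α ↔ α = 3 ↔ 3 = 7
α → γ = 3 → 4 = 7
(α → γ) → α = 7 → 3 = 3
(α ↔ α) → ((α → γ) → α) = 7 → 3 = 3
¬(γ → β) → ((α ↔ α) → ((α → γ) → α)) = 2 → 3 = 7
¬(((γ → β) → ((β → γ) → γ)) ↔ (¬γ ↔ ((β → β) → α))) → (¬(γ → β) → ((α ↔ α) → ((α → γ) → α))) = 1 → 7 = 7
γ ↔ α = 4 ↔ 3 = 6
(γ ↔ α) → β = 6 → 2 = 3
α ↔ γ = 3 ↔ 4 = 6
((γ ↔ α) → β) ↔ (α ↔ γ) = 3 ↔ 6 = 4
γ ↔ γ = 4 ↔ 4 = 7
γ ↔ α = 4 ↔ 3 = 6
(γ ↔ γ) → (γ ↔ α) = 7 → 6 = 6
¬((γ ↔ γ) → (γ ↔ α)) = ¬6 = 1
γ ↔ α = 4 ↔ 3 = 6
β → β = 2 → 2 = 7
(γ ↔ α) → (β → β) = 6 → 7 = 7
α → β = 3 → 2 = 6
¬(α → β) = ¬6 = 1
((γ ↔ α) → (β → β)) ↔ ¬(α → β) = 7 ↔ 1 = 1
¬((γ ↔ γ) → (γ ↔ α)) → (((γ ↔ α) → (β → β)) ↔ ¬(α → β)) = 1 → 1 = 7
(((γ ↔ α) → β) ↔ (α ↔ γ)) ↔ (¬((γ ↔ γ) → (γ ↔ α)) → (((γ ↔ α) → (β → β)) ↔ ¬(α → β))) = 4 ↔ 7 = 4
γ ↔ β = 4 ↔ 2 = 5
(γ ↔ β) → β = 5 → 2 = 4
α → ((γ ↔ β) → β) = 3 → 4 = 7
¬(α → ((γ ↔ β) → β)) = ¬7 = 0
α → β = 3 → 2 = 6
(α → β) → α = 6 → 3 = 4
¬((α → β) → α) = ¬4 = 3
¬β = ¬2 = 5
¬¬β = ¬5 = 2
β ↔ γ = 2 ↔ 4 = 5
α ↔ γ = 3 ↔ 4 = 6
(β ↔ γ) ↔ (α ↔ γ) = 5 ↔ 6 = 6
¬¬β ↔ ((β ↔ γ) ↔ (α ↔ γ)) = 2 ↔ 6 = 3
¬((α → β) → α) → (¬¬β ↔ ((β ↔ γ) ↔ (α ↔ γ))) = 3 → 3 = 7
¬(α → ((γ ↔ β) → β)) ↔ (¬((α → β) → α) → (¬¬β ↔ ((β ↔ γ) ↔ (α ↔ γ)))) = 0 ↔ 7 = 0
((((γ ↔ α) → β) ↔ (α ↔ γ)) ↔ (¬((γ ↔ γ) → (γ ↔ α)) → (((γ ↔ α) → (β → β)) ↔ ¬(α → β)))) ↔ (¬(α → ((γ ↔ β) → β)) ↔ (¬((α → β) → α) → (¬¬β ↔ ((β ↔ γ) ↔ (α ↔ γ))))) = 4 ↔ 0 = 3
(¬(((γ → β) → ((β → γ) → γ)) ↔ (¬γ ↔ ((β → β) → α))) → (¬(γ → β) → ((α ↔ α) → ((α → γ) → α)))) → (((((γ ↔ α) → β) ↔ (α ↔ γ)) ↔ (¬((γ ↔ γ) → (γ ↔ α)) → (((γ ↔ α) → (β → β)) ↔ ¬(α → β)))) ↔ (¬(α → ((γ ↔ β) → β)) ↔ (¬((α → β) → α) → (¬¬β ↔ ((β ↔ γ) ↔ (α ↔ γ)))))) = 7 → 3 = 3

3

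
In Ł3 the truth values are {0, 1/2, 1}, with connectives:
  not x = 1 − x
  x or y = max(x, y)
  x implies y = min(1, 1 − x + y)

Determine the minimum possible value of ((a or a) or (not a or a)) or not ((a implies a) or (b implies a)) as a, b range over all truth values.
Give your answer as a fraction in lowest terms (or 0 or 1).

1/2

Take a = 1/2, b = 0:
a or a = 1/2 or 1/2 = 1/2
not a = not 1/2 = 1/2
not a or a = 1/2 or 1/2 = 1/2
(a or a) or (not a or a) = 1/2 or 1/2 = 1/2
a implies a = 1/2 implies 1/2 = 1
b implies a = 0 implies 1/2 = 1
(a implies a) or (b implies a) = 1 or 1 = 1
not ((a implies a) or (b implies a)) = not 1 = 0
((a or a) or (not a or a)) or not ((a implies a) or (b implies a)) = 1/2 or 0 = 1/2
No assignment yields a value below 1/2, so this is the minimum.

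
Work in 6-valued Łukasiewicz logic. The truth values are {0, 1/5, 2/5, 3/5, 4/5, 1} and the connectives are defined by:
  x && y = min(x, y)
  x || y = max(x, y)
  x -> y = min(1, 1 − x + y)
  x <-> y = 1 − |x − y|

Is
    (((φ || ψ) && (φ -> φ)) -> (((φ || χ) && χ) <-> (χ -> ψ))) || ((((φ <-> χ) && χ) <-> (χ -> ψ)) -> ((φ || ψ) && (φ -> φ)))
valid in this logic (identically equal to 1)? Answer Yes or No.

No

Counterexample: take φ = 1/5, ψ = 0, χ = 1.
φ || ψ = 1/5 || 0 = 1/5
φ -> φ = 1/5 -> 1/5 = 1
(φ || ψ) && (φ -> φ) = 1/5 && 1 = 1/5
φ || χ = 1/5 || 1 = 1
(φ || χ) && χ = 1 && 1 = 1
χ -> ψ = 1 -> 0 = 0
((φ || χ) && χ) <-> (χ -> ψ) = 1 <-> 0 = 0
((φ || ψ) && (φ -> φ)) -> (((φ || χ) && χ) <-> (χ -> ψ)) = 1/5 -> 0 = 4/5
φ <-> χ = 1/5 <-> 1 = 1/5
(φ <-> χ) && χ = 1/5 && 1 = 1/5
χ -> ψ = 1 -> 0 = 0
((φ <-> χ) && χ) <-> (χ -> ψ) = 1/5 <-> 0 = 4/5
φ || ψ = 1/5 || 0 = 1/5
φ -> φ = 1/5 -> 1/5 = 1
(φ || ψ) && (φ -> φ) = 1/5 && 1 = 1/5
(((φ <-> χ) && χ) <-> (χ -> ψ)) -> ((φ || ψ) && (φ -> φ)) = 4/5 -> 1/5 = 2/5
(((φ || ψ) && (φ -> φ)) -> (((φ || χ) && χ) <-> (χ -> ψ))) || ((((φ <-> χ) && χ) <-> (χ -> ψ)) -> ((φ || ψ) && (φ -> φ))) = 4/5 || 2/5 = 4/5
This gives 4/5 ≠ 1.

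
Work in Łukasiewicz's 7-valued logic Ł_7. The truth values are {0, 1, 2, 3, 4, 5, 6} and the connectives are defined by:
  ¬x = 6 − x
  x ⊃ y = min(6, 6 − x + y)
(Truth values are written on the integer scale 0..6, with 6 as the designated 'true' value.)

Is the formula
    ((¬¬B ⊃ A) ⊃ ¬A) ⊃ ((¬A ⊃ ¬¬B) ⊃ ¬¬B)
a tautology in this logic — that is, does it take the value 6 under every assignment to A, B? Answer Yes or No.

Counterexample: take A = 1, B = 2.
¬B = ¬2 = 4
¬¬B = ¬4 = 2
¬¬B ⊃ A = 2 ⊃ 1 = 5
¬A = ¬1 = 5
(¬¬B ⊃ A) ⊃ ¬A = 5 ⊃ 5 = 6
¬A = ¬1 = 5
¬B = ¬2 = 4
¬¬B = ¬4 = 2
¬A ⊃ ¬¬B = 5 ⊃ 2 = 3
¬B = ¬2 = 4
¬¬B = ¬4 = 2
(¬A ⊃ ¬¬B) ⊃ ¬¬B = 3 ⊃ 2 = 5
((¬¬B ⊃ A) ⊃ ¬A) ⊃ ((¬A ⊃ ¬¬B) ⊃ ¬¬B) = 6 ⊃ 5 = 5
This gives 5 ≠ 6.

No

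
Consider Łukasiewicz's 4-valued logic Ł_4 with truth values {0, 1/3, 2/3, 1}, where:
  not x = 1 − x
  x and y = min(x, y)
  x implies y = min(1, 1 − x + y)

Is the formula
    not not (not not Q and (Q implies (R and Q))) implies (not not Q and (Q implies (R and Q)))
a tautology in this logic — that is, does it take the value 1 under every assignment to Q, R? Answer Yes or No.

Yes

Q = 0, R = 0 ↦ 1
Q = 0, R = 1/3 ↦ 1
Q = 0, R = 2/3 ↦ 1
Q = 0, R = 1 ↦ 1
Q = 1/3, R = 0 ↦ 1
Q = 1/3, R = 1/3 ↦ 1
Q = 1/3, R = 2/3 ↦ 1
Q = 1/3, R = 1 ↦ 1
Q = 2/3, R = 0 ↦ 1
Q = 2/3, R = 1/3 ↦ 1
Q = 2/3, R = 2/3 ↦ 1
Q = 2/3, R = 1 ↦ 1
Q = 1, R = 0 ↦ 1
Q = 1, R = 1/3 ↦ 1
Q = 1, R = 2/3 ↦ 1
Q = 1, R = 1 ↦ 1
Every assignment gives a value ≥ 1.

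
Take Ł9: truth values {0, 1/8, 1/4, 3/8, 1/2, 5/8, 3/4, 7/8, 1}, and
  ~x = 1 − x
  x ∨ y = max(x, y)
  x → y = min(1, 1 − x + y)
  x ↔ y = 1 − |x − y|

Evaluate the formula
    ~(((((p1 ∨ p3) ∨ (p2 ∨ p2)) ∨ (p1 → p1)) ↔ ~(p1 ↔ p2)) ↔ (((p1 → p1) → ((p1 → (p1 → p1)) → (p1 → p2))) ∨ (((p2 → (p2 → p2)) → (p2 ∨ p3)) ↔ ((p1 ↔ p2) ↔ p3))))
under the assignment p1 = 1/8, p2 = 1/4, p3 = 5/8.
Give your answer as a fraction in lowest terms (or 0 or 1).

p1 ∨ p3 = 1/8 ∨ 5/8 = 5/8
p2 ∨ p2 = 1/4 ∨ 1/4 = 1/4
(p1 ∨ p3) ∨ (p2 ∨ p2) = 5/8 ∨ 1/4 = 5/8
p1 → p1 = 1/8 → 1/8 = 1
((p1 ∨ p3) ∨ (p2 ∨ p2)) ∨ (p1 → p1) = 5/8 ∨ 1 = 1
p1 ↔ p2 = 1/8 ↔ 1/4 = 7/8
~(p1 ↔ p2) = ~7/8 = 1/8
(((p1 ∨ p3) ∨ (p2 ∨ p2)) ∨ (p1 → p1)) ↔ ~(p1 ↔ p2) = 1 ↔ 1/8 = 1/8
p1 → p1 = 1/8 → 1/8 = 1
p1 → p1 = 1/8 → 1/8 = 1
p1 → (p1 → p1) = 1/8 → 1 = 1
p1 → p2 = 1/8 → 1/4 = 1
(p1 → (p1 → p1)) → (p1 → p2) = 1 → 1 = 1
(p1 → p1) → ((p1 → (p1 → p1)) → (p1 → p2)) = 1 → 1 = 1
p2 → p2 = 1/4 → 1/4 = 1
p2 → (p2 → p2) = 1/4 → 1 = 1
p2 ∨ p3 = 1/4 ∨ 5/8 = 5/8
(p2 → (p2 → p2)) → (p2 ∨ p3) = 1 → 5/8 = 5/8
p1 ↔ p2 = 1/8 ↔ 1/4 = 7/8
(p1 ↔ p2) ↔ p3 = 7/8 ↔ 5/8 = 3/4
((p2 → (p2 → p2)) → (p2 ∨ p3)) ↔ ((p1 ↔ p2) ↔ p3) = 5/8 ↔ 3/4 = 7/8
((p1 → p1) → ((p1 → (p1 → p1)) → (p1 → p2))) ∨ (((p2 → (p2 → p2)) → (p2 ∨ p3)) ↔ ((p1 ↔ p2) ↔ p3)) = 1 ∨ 7/8 = 1
((((p1 ∨ p3) ∨ (p2 ∨ p2)) ∨ (p1 → p1)) ↔ ~(p1 ↔ p2)) ↔ (((p1 → p1) → ((p1 → (p1 → p1)) → (p1 → p2))) ∨ (((p2 → (p2 → p2)) → (p2 ∨ p3)) ↔ ((p1 ↔ p2) ↔ p3))) = 1/8 ↔ 1 = 1/8
~(((((p1 ∨ p3) ∨ (p2 ∨ p2)) ∨ (p1 → p1)) ↔ ~(p1 ↔ p2)) ↔ (((p1 → p1) → ((p1 → (p1 → p1)) → (p1 → p2))) ∨ (((p2 → (p2 → p2)) → (p2 ∨ p3)) ↔ ((p1 ↔ p2) ↔ p3)))) = ~1/8 = 7/8

7/8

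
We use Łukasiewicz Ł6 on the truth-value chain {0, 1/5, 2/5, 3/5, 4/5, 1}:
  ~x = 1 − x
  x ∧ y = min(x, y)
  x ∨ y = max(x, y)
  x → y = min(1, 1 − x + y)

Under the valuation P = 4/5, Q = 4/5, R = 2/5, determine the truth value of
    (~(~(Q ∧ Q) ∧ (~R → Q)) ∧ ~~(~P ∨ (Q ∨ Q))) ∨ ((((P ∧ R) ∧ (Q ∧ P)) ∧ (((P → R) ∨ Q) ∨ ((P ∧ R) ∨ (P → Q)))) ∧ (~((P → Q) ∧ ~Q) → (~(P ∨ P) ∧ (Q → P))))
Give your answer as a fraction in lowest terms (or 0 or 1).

4/5

Q ∧ Q = 4/5 ∧ 4/5 = 4/5
~(Q ∧ Q) = ~4/5 = 1/5
~R = ~2/5 = 3/5
~R → Q = 3/5 → 4/5 = 1
~(Q ∧ Q) ∧ (~R → Q) = 1/5 ∧ 1 = 1/5
~(~(Q ∧ Q) ∧ (~R → Q)) = ~1/5 = 4/5
~P = ~4/5 = 1/5
Q ∨ Q = 4/5 ∨ 4/5 = 4/5
~P ∨ (Q ∨ Q) = 1/5 ∨ 4/5 = 4/5
~(~P ∨ (Q ∨ Q)) = ~4/5 = 1/5
~~(~P ∨ (Q ∨ Q)) = ~1/5 = 4/5
~(~(Q ∧ Q) ∧ (~R → Q)) ∧ ~~(~P ∨ (Q ∨ Q)) = 4/5 ∧ 4/5 = 4/5
P ∧ R = 4/5 ∧ 2/5 = 2/5
Q ∧ P = 4/5 ∧ 4/5 = 4/5
(P ∧ R) ∧ (Q ∧ P) = 2/5 ∧ 4/5 = 2/5
P → R = 4/5 → 2/5 = 3/5
(P → R) ∨ Q = 3/5 ∨ 4/5 = 4/5
P ∧ R = 4/5 ∧ 2/5 = 2/5
P → Q = 4/5 → 4/5 = 1
(P ∧ R) ∨ (P → Q) = 2/5 ∨ 1 = 1
((P → R) ∨ Q) ∨ ((P ∧ R) ∨ (P → Q)) = 4/5 ∨ 1 = 1
((P ∧ R) ∧ (Q ∧ P)) ∧ (((P → R) ∨ Q) ∨ ((P ∧ R) ∨ (P → Q))) = 2/5 ∧ 1 = 2/5
P → Q = 4/5 → 4/5 = 1
~Q = ~4/5 = 1/5
(P → Q) ∧ ~Q = 1 ∧ 1/5 = 1/5
~((P → Q) ∧ ~Q) = ~1/5 = 4/5
P ∨ P = 4/5 ∨ 4/5 = 4/5
~(P ∨ P) = ~4/5 = 1/5
Q → P = 4/5 → 4/5 = 1
~(P ∨ P) ∧ (Q → P) = 1/5 ∧ 1 = 1/5
~((P → Q) ∧ ~Q) → (~(P ∨ P) ∧ (Q → P)) = 4/5 → 1/5 = 2/5
(((P ∧ R) ∧ (Q ∧ P)) ∧ (((P → R) ∨ Q) ∨ ((P ∧ R) ∨ (P → Q)))) ∧ (~((P → Q) ∧ ~Q) → (~(P ∨ P) ∧ (Q → P))) = 2/5 ∧ 2/5 = 2/5
(~(~(Q ∧ Q) ∧ (~R → Q)) ∧ ~~(~P ∨ (Q ∨ Q))) ∨ ((((P ∧ R) ∧ (Q ∧ P)) ∧ (((P → R) ∨ Q) ∨ ((P ∧ R) ∨ (P → Q)))) ∧ (~((P → Q) ∧ ~Q) → (~(P ∨ P) ∧ (Q → P)))) = 4/5 ∨ 2/5 = 4/5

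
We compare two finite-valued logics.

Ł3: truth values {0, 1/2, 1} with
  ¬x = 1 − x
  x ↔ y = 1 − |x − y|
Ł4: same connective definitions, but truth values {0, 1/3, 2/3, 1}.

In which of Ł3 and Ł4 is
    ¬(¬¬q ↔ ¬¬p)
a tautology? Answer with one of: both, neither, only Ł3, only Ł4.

In Ł3: at p = 0, q = 0 the value is 0 — not a tautology.
In Ł4: at p = 0, q = 0 the value is 0 — not a tautology.

neither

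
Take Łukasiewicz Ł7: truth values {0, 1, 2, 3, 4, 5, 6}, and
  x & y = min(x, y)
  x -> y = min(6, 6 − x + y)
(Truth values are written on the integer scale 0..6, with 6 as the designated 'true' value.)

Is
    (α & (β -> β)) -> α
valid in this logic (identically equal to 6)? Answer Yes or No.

At α = 5, β = 3, for instance:
β -> β = 3 -> 3 = 6
α & (β -> β) = 5 & 6 = 5
(α & (β -> β)) -> α = 5 -> 5 = 6
and checking the remaining 48 assignments likewise gives ≥ 6 in every case.

Yes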